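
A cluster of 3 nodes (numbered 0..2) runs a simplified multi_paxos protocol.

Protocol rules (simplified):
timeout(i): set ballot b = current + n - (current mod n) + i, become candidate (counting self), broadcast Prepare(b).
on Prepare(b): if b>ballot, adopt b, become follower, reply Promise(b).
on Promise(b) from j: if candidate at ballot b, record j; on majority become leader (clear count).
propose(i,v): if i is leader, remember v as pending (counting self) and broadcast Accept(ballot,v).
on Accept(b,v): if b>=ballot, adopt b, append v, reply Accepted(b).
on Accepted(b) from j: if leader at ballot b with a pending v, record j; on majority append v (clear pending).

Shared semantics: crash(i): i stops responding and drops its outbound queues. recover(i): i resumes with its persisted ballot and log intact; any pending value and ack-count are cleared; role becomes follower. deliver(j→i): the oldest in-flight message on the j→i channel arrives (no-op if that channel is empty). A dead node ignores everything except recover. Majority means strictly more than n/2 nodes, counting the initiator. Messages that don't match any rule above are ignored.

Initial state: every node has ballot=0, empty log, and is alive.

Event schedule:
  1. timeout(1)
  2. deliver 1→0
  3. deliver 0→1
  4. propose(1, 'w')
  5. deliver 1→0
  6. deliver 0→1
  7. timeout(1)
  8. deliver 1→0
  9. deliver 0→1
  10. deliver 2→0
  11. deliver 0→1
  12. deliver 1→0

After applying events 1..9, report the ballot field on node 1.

after 1 — timeout(1): n1:cand/b4/[-]
after 2 — deliver 1→0: n0:foll/b4/[-]
after 3 — deliver 0→1: n1:lead/b4/[-]
after 4 — propose(1,'w'): ·
after 5 — deliver 1→0: n0:foll/b4/[w]
after 6 — deliver 0→1: n1:lead/b4/[w]
after 7 — timeout(1): n1:cand/b7/[w]
after 8 — deliver 1→0: n0:foll/b7/[w]
after 9 — deliver 0→1: n1:lead/b7/[w]

7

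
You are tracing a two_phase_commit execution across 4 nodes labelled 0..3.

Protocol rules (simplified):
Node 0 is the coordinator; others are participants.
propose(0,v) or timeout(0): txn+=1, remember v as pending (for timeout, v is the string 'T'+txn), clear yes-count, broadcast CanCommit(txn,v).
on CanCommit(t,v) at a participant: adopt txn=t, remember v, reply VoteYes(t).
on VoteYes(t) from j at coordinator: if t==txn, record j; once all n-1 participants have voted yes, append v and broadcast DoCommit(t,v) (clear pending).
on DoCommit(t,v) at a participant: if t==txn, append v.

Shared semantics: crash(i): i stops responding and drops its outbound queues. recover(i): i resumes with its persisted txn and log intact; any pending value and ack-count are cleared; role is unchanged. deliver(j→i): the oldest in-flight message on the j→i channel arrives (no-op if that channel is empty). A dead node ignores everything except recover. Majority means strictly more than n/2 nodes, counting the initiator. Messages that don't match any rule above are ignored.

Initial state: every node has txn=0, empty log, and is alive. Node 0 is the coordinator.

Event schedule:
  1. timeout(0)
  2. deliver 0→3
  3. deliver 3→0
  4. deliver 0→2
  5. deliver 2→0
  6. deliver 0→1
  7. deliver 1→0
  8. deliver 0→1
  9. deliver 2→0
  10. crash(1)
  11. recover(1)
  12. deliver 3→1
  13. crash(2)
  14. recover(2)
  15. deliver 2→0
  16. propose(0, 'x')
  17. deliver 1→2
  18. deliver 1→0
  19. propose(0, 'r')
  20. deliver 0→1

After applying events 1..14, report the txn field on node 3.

e1 timeout(0): 0[coor,t=1,-]
e2 deliver 0→3: 3[part,t=1,-]
e3 deliver 3→0: ·
e4 deliver 0→2: 2[part,t=1,-]
e5 deliver 2→0: ·
e6 deliver 0→1: 1[part,t=1,-]
e7 deliver 1→0: 0[coor,t=1,T1]
e8 deliver 0→1: 1[part,t=1,T1]
e9 deliver 2→0: ·
e10 crash(1): 1[✗part,t=1,T1]
e11 recover(1): 1[part,t=1,T1]
e12 deliver 3→1: ·
e13 crash(2): 2[✗part,t=1,-]
e14 recover(2): 2[part,t=1,-]

1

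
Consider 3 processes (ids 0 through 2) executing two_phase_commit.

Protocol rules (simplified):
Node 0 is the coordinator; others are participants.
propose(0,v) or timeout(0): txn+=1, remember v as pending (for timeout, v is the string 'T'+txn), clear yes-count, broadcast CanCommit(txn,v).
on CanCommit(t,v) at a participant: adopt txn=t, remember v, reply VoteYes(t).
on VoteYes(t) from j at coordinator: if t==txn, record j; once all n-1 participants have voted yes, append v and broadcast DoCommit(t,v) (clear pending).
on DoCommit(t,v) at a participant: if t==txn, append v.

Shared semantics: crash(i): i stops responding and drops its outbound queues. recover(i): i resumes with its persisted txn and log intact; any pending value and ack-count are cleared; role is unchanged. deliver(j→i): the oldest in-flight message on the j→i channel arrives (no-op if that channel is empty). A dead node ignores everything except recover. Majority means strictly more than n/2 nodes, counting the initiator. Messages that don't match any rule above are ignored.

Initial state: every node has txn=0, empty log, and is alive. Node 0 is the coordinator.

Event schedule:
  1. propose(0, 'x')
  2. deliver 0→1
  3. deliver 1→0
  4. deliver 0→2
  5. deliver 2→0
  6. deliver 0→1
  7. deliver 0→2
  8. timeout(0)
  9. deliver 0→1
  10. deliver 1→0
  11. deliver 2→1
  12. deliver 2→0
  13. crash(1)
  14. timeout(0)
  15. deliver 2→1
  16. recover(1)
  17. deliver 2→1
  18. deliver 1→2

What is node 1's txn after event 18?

step 1 propose(0,'x'): 0={coor,t=1,log=-}
step 2 deliver 0→1: 1={part,t=1,log=-}
step 3 deliver 1→0: —
step 4 deliver 0→2: 2={part,t=1,log=-}
step 5 deliver 2→0: 0={coor,t=1,log=x}
step 6 deliver 0→1: 1={part,t=1,log=x}
step 7 deliver 0→2: 2={part,t=1,log=x}
step 8 timeout(0): 0={coor,t=2,log=x}
step 9 deliver 0→1: 1={part,t=2,log=x}
step 10 deliver 1→0: —
step 11 deliver 2→1: —
step 12 deliver 2→0: —
step 13 crash(1): 1={✗part,t=2,log=x}
step 14 timeout(0): 0={coor,t=3,log=x}
step 15 deliver 2→1: —
step 16 recover(1): 1={part,t=2,log=x}
step 17 deliver 2→1: —
step 18 deliver 1→2: —

2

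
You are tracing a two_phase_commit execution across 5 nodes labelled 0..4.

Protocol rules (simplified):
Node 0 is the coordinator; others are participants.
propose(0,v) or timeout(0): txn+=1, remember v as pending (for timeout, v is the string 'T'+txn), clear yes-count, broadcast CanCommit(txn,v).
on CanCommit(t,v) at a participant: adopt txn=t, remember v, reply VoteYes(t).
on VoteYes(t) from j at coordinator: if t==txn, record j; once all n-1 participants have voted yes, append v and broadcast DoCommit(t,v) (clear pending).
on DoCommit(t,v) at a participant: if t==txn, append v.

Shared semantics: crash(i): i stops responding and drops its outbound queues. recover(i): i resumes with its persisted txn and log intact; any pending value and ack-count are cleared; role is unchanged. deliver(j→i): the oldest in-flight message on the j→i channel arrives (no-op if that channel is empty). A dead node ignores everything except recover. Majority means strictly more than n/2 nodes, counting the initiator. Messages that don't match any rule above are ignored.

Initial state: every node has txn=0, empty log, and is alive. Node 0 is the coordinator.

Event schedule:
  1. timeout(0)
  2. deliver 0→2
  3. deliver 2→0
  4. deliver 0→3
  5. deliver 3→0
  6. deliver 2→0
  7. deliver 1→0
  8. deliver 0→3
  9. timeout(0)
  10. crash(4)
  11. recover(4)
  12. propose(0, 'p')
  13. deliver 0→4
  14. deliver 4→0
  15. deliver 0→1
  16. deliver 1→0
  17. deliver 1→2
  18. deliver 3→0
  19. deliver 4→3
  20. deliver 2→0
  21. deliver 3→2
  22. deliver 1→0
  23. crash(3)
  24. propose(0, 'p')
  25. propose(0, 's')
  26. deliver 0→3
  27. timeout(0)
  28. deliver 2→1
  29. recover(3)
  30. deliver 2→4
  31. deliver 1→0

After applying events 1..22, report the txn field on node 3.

after 1 — timeout(0): n0:coor/t1/[-]
after 2 — deliver 0→2: n2:part/t1/[-]
after 3 — deliver 2→0: ·
after 4 — deliver 0→3: n3:part/t1/[-]
after 5 — deliver 3→0: ·
after 6 — deliver 2→0: ·
after 7 — deliver 1→0: ·
after 8 — deliver 0→3: ·
after 9 — timeout(0): n0:coor/t2/[-]
after 10 — crash(4): n4:✗part/t0/[-]
after 11 — recover(4): n4:part/t0/[-]
after 12 — propose(0,'p'): n0:coor/t3/[-]
after 13 — deliver 0→4: n4:part/t1/[-]
after 14 — deliver 4→0: ·
after 15 — deliver 0→1: n1:part/t1/[-]
after 16 — deliver 1→0: ·
after 17 — deliver 1→2: ·
after 18 — deliver 3→0: ·
after 19 — deliver 4→3: ·
after 20 — deliver 2→0: ·
after 21 — deliver 3→2: ·
after 22 — deliver 1→0: ·

1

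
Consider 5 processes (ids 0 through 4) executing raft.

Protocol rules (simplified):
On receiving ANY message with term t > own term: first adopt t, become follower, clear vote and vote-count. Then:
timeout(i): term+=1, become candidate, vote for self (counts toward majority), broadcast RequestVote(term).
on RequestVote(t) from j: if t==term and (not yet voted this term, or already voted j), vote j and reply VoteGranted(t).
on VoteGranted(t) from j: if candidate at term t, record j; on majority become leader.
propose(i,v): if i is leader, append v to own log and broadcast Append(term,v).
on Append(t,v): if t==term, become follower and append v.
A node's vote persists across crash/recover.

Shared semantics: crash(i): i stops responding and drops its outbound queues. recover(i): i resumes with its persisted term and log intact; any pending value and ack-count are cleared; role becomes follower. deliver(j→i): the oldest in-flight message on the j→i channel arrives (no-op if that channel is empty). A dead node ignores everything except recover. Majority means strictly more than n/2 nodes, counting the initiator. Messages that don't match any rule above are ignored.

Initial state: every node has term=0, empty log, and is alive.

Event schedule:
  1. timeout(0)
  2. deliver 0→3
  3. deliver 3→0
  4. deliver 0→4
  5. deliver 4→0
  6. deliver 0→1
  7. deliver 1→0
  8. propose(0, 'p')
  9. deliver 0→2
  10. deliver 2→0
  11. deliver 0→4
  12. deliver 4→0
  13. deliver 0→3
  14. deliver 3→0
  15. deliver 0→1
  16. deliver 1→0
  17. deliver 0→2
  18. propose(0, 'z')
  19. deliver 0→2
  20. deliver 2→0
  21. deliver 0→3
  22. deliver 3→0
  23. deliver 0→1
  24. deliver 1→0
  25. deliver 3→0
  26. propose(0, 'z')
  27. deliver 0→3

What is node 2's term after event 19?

step 1 timeout(0): 0={cand,t=1,log=-}
step 2 deliver 0→3: 3={foll,t=1,log=-}
step 3 deliver 3→0: —
step 4 deliver 0→4: 4={foll,t=1,log=-}
step 5 deliver 4→0: 0={lead,t=1,log=-}
step 6 deliver 0→1: 1={foll,t=1,log=-}
step 7 deliver 1→0: —
step 8 propose(0,'p'): 0={lead,t=1,log=p}
step 9 deliver 0→2: 2={foll,t=1,log=-}
step 10 deliver 2→0: —
step 11 deliver 0→4: 4={foll,t=1,log=p}
step 12 deliver 4→0: —
step 13 deliver 0→3: 3={foll,t=1,log=p}
step 14 deliver 3→0: —
step 15 deliver 0→1: 1={foll,t=1,log=p}
step 16 deliver 1→0: —
step 17 deliver 0→2: 2={foll,t=1,log=p}
step 18 propose(0,'z'): 0={lead,t=1,log=p,z}
step 19 deliver 0→2: 2={foll,t=1,log=p,z}

1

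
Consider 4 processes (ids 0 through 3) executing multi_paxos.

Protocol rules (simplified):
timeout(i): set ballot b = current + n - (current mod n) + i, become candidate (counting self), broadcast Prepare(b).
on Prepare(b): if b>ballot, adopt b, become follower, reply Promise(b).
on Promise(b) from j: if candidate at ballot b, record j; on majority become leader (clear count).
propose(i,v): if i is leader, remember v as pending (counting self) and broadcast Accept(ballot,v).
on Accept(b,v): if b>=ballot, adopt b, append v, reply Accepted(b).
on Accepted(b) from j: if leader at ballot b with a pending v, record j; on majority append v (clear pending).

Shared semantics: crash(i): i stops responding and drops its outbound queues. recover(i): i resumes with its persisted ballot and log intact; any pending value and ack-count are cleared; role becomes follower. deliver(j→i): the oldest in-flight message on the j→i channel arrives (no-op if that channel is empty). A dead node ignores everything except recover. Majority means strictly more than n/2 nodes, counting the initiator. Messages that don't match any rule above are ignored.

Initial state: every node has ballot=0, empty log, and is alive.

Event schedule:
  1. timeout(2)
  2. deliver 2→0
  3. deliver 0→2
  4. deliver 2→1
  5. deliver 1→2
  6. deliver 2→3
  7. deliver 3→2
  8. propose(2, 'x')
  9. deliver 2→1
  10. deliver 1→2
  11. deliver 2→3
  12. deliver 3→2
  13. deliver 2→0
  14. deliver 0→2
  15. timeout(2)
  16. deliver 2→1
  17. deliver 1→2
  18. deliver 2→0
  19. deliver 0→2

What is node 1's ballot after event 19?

10

1. timeout(2):  <2:cand b6 ->
2. deliver 2→0:  <0:foll b6 ->
3. deliver 0→2:  nop
4. deliver 2→1:  <1:foll b6 ->
5. deliver 1→2:  <2:lead b6 ->
6. deliver 2→3:  <3:foll b6 ->
7. deliver 3→2:  nop
8. propose(2,'x'):  nop
9. deliver 2→1:  <1:foll b6 x>
10. deliver 1→2:  nop
11. deliver 2→3:  <3:foll b6 x>
12. deliver 3→2:  <2:lead b6 x>
13. deliver 2→0:  <0:foll b6 x>
14. deliver 0→2:  nop
15. timeout(2):  <2:cand b10 x>
16. deliver 2→1:  <1:foll b10 x>
17. deliver 1→2:  nop
18. deliver 2→0:  <0:foll b10 x>
19. deliver 0→2:  <2:lead b10 x>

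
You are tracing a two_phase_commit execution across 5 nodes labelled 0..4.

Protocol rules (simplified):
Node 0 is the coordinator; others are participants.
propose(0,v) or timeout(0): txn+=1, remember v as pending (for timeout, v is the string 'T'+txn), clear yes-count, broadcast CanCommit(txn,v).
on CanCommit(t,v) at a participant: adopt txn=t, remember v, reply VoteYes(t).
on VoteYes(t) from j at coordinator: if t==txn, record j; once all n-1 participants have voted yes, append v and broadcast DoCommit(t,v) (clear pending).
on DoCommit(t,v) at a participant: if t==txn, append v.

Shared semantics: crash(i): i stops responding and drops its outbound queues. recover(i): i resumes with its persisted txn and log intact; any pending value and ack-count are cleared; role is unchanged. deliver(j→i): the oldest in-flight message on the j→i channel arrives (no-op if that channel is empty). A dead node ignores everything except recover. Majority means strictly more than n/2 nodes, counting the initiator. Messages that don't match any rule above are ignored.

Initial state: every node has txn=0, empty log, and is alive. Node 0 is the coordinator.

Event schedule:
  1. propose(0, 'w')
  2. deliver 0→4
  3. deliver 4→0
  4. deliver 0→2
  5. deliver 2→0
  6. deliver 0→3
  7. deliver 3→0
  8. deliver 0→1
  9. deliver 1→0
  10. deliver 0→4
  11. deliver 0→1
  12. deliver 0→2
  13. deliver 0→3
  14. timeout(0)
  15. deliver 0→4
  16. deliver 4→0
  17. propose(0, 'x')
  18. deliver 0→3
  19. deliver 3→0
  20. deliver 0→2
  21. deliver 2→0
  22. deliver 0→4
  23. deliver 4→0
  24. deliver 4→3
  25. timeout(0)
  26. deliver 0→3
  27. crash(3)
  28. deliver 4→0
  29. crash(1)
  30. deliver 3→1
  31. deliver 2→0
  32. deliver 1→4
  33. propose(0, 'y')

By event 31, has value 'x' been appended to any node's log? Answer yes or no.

after 1 — propose(0,'w'): n0:coor/t1/[-]
after 2 — deliver 0→4: n4:part/t1/[-]
after 3 — deliver 4→0: ·
after 4 — deliver 0→2: n2:part/t1/[-]
after 5 — deliver 2→0: ·
after 6 — deliver 0→3: n3:part/t1/[-]
after 7 — deliver 3→0: ·
after 8 — deliver 0→1: n1:part/t1/[-]
after 9 — deliver 1→0: n0:coor/t1/[w]
after 10 — deliver 0→4: n4:part/t1/[w]
after 11 — deliver 0→1: n1:part/t1/[w]
after 12 — deliver 0→2: n2:part/t1/[w]
after 13 — deliver 0→3: n3:part/t1/[w]
after 14 — timeout(0): n0:coor/t2/[w]
after 15 — deliver 0→4: n4:part/t2/[w]
after 16 — deliver 4→0: ·
after 17 — propose(0,'x'): n0:coor/t3/[w]
after 18 — deliver 0→3: n3:part/t2/[w]
after 19 — deliver 3→0: ·
after 20 — deliver 0→2: n2:part/t2/[w]
after 21 — deliver 2→0: ·
after 22 — deliver 0→4: n4:part/t3/[w]
after 23 — deliver 4→0: ·
after 24 — deliver 4→3: ·
after 25 — timeout(0): n0:coor/t4/[w]
after 26 — deliver 0→3: n3:part/t3/[w]
after 27 — crash(3): n3:✗part/t3/[w]
after 28 — deliver 4→0: ·
after 29 — crash(1): n1:✗part/t1/[w]
after 30 — deliver 3→1: ·
after 31 — deliver 2→0: ·

no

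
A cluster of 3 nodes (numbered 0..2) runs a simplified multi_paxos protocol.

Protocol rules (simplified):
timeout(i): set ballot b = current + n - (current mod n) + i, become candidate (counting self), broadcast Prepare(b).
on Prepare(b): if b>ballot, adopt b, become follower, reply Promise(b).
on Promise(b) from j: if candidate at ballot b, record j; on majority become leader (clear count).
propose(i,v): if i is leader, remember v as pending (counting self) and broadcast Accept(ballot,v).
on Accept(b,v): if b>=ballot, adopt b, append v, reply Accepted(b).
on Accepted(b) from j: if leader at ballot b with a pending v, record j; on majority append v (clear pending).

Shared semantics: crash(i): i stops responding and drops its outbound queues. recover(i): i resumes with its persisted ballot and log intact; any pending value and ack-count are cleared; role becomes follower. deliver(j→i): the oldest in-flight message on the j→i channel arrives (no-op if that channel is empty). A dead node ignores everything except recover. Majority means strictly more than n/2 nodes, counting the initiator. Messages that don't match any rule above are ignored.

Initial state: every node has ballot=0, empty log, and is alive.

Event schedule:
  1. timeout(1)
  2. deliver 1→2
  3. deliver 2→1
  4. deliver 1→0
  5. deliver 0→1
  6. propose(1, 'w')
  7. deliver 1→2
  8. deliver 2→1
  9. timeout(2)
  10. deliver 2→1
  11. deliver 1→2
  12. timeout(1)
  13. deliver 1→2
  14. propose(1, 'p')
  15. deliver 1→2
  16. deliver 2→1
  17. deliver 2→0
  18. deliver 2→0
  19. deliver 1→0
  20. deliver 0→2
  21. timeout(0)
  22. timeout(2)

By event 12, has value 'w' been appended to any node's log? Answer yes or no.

yes

[1] timeout(1) → N1(cand b4 [-])
[2] deliver 1→2 → N2(foll b4 [-])
[3] deliver 2→1 → N1(lead b4 [-])
[4] deliver 1→0 → N0(foll b4 [-])
[5] deliver 0→1 → ∅
[6] propose(1,'w') → ∅
[7] deliver 1→2 → N2(foll b4 [w])
[8] deliver 2→1 → N1(lead b4 [w])
[9] timeout(2) → N2(cand b8 [w])
[10] deliver 2→1 → N1(foll b8 [w])
[11] deliver 1→2 → N2(lead b8 [w])
[12] timeout(1) → N1(cand b10 [w])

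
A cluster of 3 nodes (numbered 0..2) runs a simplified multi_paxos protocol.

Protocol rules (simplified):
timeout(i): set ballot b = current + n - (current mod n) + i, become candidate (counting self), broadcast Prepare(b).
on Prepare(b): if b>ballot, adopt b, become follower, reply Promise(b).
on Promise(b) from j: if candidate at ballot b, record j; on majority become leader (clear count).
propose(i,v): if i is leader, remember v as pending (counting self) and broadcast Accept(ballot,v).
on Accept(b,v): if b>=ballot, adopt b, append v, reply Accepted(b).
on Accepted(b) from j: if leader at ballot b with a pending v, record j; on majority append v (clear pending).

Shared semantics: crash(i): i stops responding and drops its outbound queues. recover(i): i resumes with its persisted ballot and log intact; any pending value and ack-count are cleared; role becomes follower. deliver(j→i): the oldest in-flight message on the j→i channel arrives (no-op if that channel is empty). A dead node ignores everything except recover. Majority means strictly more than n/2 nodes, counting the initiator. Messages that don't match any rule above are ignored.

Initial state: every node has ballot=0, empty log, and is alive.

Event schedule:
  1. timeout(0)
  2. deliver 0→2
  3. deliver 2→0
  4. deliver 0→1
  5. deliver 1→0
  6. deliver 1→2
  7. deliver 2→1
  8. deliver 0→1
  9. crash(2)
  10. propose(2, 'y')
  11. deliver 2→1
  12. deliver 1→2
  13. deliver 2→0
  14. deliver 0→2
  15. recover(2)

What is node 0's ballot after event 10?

after 1 — timeout(0): n0:cand/b3/[-]
after 2 — deliver 0→2: n2:foll/b3/[-]
after 3 — deliver 2→0: n0:lead/b3/[-]
after 4 — deliver 0→1: n1:foll/b3/[-]
after 5 — deliver 1→0: ·
after 6 — deliver 1→2: ·
after 7 — deliver 2→1: ·
after 8 — deliver 0→1: ·
after 9 — crash(2): n2:✗foll/b3/[-]
after 10 — propose(2,'y'): ·

3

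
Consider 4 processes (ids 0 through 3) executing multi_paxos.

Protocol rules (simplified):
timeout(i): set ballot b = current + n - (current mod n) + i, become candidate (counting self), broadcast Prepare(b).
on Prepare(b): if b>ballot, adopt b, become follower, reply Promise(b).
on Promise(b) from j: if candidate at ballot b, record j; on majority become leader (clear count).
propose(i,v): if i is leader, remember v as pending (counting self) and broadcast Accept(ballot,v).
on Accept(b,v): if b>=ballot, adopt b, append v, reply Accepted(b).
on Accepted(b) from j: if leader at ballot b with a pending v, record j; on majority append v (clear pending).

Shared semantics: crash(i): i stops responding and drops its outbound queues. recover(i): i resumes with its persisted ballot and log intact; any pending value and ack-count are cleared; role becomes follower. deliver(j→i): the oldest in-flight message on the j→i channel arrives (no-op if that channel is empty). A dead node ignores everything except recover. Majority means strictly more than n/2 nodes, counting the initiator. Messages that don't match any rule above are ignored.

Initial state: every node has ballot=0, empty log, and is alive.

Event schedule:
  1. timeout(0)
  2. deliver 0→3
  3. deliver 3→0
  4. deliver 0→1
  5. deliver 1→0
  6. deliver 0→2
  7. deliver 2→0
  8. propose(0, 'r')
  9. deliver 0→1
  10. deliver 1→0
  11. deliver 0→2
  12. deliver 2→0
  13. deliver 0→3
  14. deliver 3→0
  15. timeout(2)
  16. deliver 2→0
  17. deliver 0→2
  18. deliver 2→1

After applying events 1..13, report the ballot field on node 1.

4

[1] timeout(0) → N0(cand b4 [-])
[2] deliver 0→3 → N3(foll b4 [-])
[3] deliver 3→0 → ∅
[4] deliver 0→1 → N1(foll b4 [-])
[5] deliver 1→0 → N0(lead b4 [-])
[6] deliver 0→2 → N2(foll b4 [-])
[7] deliver 2→0 → ∅
[8] propose(0,'r') → ∅
[9] deliver 0→1 → N1(foll b4 [r])
[10] deliver 1→0 → ∅
[11] deliver 0→2 → N2(foll b4 [r])
[12] deliver 2→0 → N0(lead b4 [r])
[13] deliver 0→3 → N3(foll b4 [r])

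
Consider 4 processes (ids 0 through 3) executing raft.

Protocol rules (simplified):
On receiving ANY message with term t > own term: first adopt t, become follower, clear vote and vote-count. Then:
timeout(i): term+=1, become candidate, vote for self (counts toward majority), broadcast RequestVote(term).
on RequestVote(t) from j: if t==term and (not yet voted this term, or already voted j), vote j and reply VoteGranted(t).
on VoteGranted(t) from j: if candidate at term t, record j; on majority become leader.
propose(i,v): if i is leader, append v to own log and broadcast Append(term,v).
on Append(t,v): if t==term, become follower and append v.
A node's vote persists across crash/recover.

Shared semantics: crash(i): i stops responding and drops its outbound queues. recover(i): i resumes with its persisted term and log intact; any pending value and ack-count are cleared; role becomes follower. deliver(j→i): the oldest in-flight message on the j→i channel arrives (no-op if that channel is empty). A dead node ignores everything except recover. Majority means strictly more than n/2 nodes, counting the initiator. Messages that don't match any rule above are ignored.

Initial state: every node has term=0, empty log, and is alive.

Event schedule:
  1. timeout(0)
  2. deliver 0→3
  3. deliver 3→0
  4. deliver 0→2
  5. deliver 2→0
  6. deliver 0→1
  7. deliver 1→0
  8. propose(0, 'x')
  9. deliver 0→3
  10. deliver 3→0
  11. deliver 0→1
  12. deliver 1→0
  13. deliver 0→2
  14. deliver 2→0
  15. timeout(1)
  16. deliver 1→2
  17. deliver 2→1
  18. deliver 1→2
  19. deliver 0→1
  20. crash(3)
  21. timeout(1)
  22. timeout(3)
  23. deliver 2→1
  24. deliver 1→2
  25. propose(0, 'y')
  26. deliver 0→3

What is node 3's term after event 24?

step 1 timeout(0): 0={cand,t=1,log=-}
step 2 deliver 0→3: 3={foll,t=1,log=-}
step 3 deliver 3→0: —
step 4 deliver 0→2: 2={foll,t=1,log=-}
step 5 deliver 2→0: 0={lead,t=1,log=-}
step 6 deliver 0→1: 1={foll,t=1,log=-}
step 7 deliver 1→0: —
step 8 propose(0,'x'): 0={lead,t=1,log=x}
step 9 deliver 0→3: 3={foll,t=1,log=x}
step 10 deliver 3→0: —
step 11 deliver 0→1: 1={foll,t=1,log=x}
step 12 deliver 1→0: —
step 13 deliver 0→2: 2={foll,t=1,log=x}
step 14 deliver 2→0: —
step 15 timeout(1): 1={cand,t=2,log=x}
step 16 deliver 1→2: 2={foll,t=2,log=x}
step 17 deliver 2→1: —
step 18 deliver 1→2: —
step 19 deliver 0→1: —
step 20 crash(3): 3={✗foll,t=1,log=x}
step 21 timeout(1): 1={cand,t=3,log=x}
step 22 timeout(3): —
step 23 deliver 2→1: —
step 24 deliver 1→2: 2={foll,t=3,log=x}

1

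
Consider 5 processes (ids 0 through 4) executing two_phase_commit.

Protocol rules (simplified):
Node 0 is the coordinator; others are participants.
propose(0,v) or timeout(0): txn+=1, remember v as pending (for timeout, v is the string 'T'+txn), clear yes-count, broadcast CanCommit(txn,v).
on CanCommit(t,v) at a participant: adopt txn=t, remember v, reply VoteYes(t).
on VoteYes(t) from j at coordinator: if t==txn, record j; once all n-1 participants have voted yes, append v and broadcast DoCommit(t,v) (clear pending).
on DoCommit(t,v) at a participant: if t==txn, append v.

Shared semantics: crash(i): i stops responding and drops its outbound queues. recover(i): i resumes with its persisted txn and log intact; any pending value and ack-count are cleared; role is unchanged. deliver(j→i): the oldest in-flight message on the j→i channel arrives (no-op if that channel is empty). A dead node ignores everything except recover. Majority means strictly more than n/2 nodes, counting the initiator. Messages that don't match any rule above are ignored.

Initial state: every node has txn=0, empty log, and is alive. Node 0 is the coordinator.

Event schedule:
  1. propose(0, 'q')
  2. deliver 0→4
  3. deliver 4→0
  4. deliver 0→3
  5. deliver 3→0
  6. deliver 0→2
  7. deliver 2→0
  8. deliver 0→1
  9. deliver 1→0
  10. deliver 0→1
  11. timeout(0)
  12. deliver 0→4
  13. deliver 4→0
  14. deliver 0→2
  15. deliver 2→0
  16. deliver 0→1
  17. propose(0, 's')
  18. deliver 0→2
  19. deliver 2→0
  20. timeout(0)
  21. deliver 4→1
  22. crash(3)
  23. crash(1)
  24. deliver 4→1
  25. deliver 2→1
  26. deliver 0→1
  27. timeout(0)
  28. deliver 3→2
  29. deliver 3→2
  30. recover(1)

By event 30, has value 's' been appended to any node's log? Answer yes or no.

e1 propose(0,'q'): 0[coor,t=1,-]
e2 deliver 0→4: 4[part,t=1,-]
e3 deliver 4→0: ·
e4 deliver 0→3: 3[part,t=1,-]
e5 deliver 3→0: ·
e6 deliver 0→2: 2[part,t=1,-]
e7 deliver 2→0: ·
e8 deliver 0→1: 1[part,t=1,-]
e9 deliver 1→0: 0[coor,t=1,q]
e10 deliver 0→1: 1[part,t=1,q]
e11 timeout(0): 0[coor,t=2,q]
e12 deliver 0→4: 4[part,t=1,q]
e13 deliver 4→0: ·
e14 deliver 0→2: 2[part,t=1,q]
e15 deliver 2→0: ·
e16 deliver 0→1: 1[part,t=2,q]
e17 propose(0,'s'): 0[coor,t=3,q]
e18 deliver 0→2: 2[part,t=2,q]
e19 deliver 2→0: ·
e20 timeout(0): 0[coor,t=4,q]
e21 deliver 4→1: ·
e22 crash(3): 3[✗part,t=1,-]
e23 crash(1): 1[✗part,t=2,q]
e24 deliver 4→1: ·
e25 deliver 2→1: ·
e26 deliver 0→1: ·
e27 timeout(0): 0[coor,t=5,q]
e28 deliver 3→2: ·
e29 deliver 3→2: ·
e30 recover(1): 1[part,t=2,q]

no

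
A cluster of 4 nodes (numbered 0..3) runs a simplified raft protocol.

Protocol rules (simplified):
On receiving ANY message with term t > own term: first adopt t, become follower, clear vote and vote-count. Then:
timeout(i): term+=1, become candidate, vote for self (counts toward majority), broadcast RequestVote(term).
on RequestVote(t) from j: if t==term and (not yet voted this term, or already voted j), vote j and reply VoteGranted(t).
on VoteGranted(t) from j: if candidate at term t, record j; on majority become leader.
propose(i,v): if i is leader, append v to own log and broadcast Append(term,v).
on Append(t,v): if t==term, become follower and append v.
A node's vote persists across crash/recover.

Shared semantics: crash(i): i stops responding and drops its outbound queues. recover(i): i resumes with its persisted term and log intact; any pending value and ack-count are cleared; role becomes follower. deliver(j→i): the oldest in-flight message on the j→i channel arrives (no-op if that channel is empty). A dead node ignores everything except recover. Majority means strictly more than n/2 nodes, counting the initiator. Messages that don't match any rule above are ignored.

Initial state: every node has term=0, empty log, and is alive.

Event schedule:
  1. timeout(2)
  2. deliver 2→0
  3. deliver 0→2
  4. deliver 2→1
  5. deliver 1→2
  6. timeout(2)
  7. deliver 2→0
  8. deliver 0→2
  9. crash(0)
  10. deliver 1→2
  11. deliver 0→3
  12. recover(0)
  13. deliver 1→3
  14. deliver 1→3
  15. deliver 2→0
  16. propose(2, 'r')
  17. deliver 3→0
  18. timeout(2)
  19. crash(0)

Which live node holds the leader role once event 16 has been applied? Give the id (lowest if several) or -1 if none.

[1] timeout(2) → N2(cand t1 [-])
[2] deliver 2→0 → N0(foll t1 [-])
[3] deliver 0→2 → ∅
[4] deliver 2→1 → N1(foll t1 [-])
[5] deliver 1→2 → N2(lead t1 [-])
[6] timeout(2) → N2(cand t2 [-])
[7] deliver 2→0 → N0(foll t2 [-])
[8] deliver 0→2 → ∅
[9] crash(0) → N0(✗foll t2 [-])
[10] deliver 1→2 → ∅
[11] deliver 0→3 → ∅
[12] recover(0) → N0(foll t2 [-])
[13] deliver 1→3 → ∅
[14] deliver 1→3 → ∅
[15] deliver 2→0 → ∅
[16] propose(2,'r') → ∅

-1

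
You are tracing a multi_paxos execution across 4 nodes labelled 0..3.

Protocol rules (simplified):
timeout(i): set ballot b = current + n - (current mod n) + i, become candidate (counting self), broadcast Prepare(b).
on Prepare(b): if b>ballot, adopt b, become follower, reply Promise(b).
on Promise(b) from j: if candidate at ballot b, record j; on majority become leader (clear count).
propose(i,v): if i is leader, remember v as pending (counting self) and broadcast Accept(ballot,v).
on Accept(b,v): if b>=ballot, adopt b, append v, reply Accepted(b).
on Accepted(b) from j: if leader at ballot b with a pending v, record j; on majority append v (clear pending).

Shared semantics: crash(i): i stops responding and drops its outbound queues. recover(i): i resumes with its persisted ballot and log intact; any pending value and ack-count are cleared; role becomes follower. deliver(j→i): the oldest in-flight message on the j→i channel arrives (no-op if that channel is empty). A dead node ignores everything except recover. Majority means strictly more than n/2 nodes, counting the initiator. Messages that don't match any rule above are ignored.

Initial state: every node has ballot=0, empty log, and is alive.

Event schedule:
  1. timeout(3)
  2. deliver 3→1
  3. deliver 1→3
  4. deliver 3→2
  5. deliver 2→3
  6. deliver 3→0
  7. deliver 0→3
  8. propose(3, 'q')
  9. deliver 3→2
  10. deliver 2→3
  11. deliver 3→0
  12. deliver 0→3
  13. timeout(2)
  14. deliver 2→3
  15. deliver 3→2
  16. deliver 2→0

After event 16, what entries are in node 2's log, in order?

e1 timeout(3): 3[cand,b=7,-]
e2 deliver 3→1: 1[foll,b=7,-]
e3 deliver 1→3: ·
e4 deliver 3→2: 2[foll,b=7,-]
e5 deliver 2→3: 3[lead,b=7,-]
e6 deliver 3→0: 0[foll,b=7,-]
e7 deliver 0→3: ·
e8 propose(3,'q'): ·
e9 deliver 3→2: 2[foll,b=7,q]
e10 deliver 2→3: ·
e11 deliver 3→0: 0[foll,b=7,q]
e12 deliver 0→3: 3[lead,b=7,q]
e13 timeout(2): 2[cand,b=10,q]
e14 deliver 2→3: 3[foll,b=10,q]
e15 deliver 3→2: ·
e16 deliver 2→0: 0[foll,b=10,q]

q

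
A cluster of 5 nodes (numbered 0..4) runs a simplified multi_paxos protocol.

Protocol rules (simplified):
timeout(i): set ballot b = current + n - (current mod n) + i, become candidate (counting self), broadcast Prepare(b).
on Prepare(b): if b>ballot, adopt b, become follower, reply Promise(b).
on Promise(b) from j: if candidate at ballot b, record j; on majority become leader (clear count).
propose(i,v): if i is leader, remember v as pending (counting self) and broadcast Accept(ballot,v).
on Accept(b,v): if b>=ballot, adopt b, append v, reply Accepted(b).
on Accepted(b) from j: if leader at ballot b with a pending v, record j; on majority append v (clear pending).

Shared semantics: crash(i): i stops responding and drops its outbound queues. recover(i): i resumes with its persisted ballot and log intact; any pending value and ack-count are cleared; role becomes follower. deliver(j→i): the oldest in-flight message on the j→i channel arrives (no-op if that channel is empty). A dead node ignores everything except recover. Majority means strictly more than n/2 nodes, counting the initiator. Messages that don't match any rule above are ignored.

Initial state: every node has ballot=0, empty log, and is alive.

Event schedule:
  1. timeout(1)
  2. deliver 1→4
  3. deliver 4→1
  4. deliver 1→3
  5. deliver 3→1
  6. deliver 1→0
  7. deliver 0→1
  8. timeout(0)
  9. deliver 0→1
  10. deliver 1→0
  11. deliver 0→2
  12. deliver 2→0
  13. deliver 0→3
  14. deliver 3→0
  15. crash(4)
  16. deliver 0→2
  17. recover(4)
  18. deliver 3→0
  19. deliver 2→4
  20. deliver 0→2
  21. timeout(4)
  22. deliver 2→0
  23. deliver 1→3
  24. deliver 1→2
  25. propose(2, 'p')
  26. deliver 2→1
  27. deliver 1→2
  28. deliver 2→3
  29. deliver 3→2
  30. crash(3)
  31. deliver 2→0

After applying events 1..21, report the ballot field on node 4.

14

step 1 timeout(1): 1={cand,b=6,log=-}
step 2 deliver 1→4: 4={foll,b=6,log=-}
step 3 deliver 4→1: —
step 4 deliver 1→3: 3={foll,b=6,log=-}
step 5 deliver 3→1: 1={lead,b=6,log=-}
step 6 deliver 1→0: 0={foll,b=6,log=-}
step 7 deliver 0→1: —
step 8 timeout(0): 0={cand,b=10,log=-}
step 9 deliver 0→1: 1={foll,b=10,log=-}
step 10 deliver 1→0: —
step 11 deliver 0→2: 2={foll,b=10,log=-}
step 12 deliver 2→0: 0={lead,b=10,log=-}
step 13 deliver 0→3: 3={foll,b=10,log=-}
step 14 deliver 3→0: —
step 15 crash(4): 4={✗foll,b=6,log=-}
step 16 deliver 0→2: —
step 17 recover(4): 4={foll,b=6,log=-}
step 18 deliver 3→0: —
step 19 deliver 2→4: —
step 20 deliver 0→2: —
step 21 timeout(4): 4={cand,b=14,log=-}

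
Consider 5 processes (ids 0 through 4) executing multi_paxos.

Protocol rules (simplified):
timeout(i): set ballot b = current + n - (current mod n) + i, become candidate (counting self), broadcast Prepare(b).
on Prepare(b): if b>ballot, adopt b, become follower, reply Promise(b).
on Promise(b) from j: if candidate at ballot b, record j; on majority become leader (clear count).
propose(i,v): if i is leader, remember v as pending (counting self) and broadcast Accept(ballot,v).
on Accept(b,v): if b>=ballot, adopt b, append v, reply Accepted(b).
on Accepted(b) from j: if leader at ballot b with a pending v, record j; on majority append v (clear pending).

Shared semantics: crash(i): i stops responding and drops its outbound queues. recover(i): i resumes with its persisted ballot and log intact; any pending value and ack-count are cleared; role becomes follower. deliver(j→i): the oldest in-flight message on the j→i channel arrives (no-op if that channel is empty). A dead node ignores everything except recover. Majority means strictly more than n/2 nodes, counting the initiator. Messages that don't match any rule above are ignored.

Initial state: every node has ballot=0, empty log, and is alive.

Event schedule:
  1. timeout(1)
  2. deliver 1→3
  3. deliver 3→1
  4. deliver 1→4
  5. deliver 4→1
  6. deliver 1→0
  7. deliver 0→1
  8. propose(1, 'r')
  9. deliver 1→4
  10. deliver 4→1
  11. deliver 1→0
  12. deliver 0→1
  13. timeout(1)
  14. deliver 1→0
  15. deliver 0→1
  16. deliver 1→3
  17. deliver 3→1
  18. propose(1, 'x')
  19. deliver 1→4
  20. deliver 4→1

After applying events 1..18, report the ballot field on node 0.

after 1 — timeout(1): n1:cand/b6/[-]
after 2 — deliver 1→3: n3:foll/b6/[-]
after 3 — deliver 3→1: ·
after 4 — deliver 1→4: n4:foll/b6/[-]
after 5 — deliver 4→1: n1:lead/b6/[-]
after 6 — deliver 1→0: n0:foll/b6/[-]
after 7 — deliver 0→1: ·
after 8 — propose(1,'r'): ·
after 9 — deliver 1→4: n4:foll/b6/[r]
after 10 — deliver 4→1: ·
after 11 — deliver 1→0: n0:foll/b6/[r]
after 12 — deliver 0→1: n1:lead/b6/[r]
after 13 — timeout(1): n1:cand/b11/[r]
after 14 — deliver 1→0: n0:foll/b11/[r]
after 15 — deliver 0→1: ·
after 16 — deliver 1→3: n3:foll/b6/[r]
after 17 — deliver 3→1: ·
after 18 — propose(1,'x'): ·

11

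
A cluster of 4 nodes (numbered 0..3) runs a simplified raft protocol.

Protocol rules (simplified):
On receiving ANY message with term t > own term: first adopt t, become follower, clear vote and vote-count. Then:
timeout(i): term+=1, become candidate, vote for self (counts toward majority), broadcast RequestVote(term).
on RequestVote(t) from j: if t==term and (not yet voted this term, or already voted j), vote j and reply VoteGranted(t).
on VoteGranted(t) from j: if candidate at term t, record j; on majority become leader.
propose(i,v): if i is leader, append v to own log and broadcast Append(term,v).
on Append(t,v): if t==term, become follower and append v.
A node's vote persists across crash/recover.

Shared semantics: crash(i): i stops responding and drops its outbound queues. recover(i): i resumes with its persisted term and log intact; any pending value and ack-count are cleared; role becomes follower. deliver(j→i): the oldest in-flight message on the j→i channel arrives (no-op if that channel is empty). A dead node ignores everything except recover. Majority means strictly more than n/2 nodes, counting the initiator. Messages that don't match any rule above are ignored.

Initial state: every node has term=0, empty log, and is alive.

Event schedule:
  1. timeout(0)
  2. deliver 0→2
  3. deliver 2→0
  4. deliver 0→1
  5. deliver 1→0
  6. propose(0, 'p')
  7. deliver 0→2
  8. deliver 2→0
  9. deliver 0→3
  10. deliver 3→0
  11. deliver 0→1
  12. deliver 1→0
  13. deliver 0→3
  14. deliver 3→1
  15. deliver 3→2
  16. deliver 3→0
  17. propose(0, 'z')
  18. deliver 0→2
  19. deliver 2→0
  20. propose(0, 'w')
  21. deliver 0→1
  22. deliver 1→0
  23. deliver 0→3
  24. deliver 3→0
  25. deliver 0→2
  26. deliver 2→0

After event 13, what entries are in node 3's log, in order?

step 1 timeout(0): 0={cand,t=1,log=-}
step 2 deliver 0→2: 2={foll,t=1,log=-}
step 3 deliver 2→0: —
step 4 deliver 0→1: 1={foll,t=1,log=-}
step 5 deliver 1→0: 0={lead,t=1,log=-}
step 6 propose(0,'p'): 0={lead,t=1,log=p}
step 7 deliver 0→2: 2={foll,t=1,log=p}
step 8 deliver 2→0: —
step 9 deliver 0→3: 3={foll,t=1,log=-}
step 10 deliver 3→0: —
step 11 deliver 0→1: 1={foll,t=1,log=p}
step 12 deliver 1→0: —
step 13 deliver 0→3: 3={foll,t=1,log=p}

p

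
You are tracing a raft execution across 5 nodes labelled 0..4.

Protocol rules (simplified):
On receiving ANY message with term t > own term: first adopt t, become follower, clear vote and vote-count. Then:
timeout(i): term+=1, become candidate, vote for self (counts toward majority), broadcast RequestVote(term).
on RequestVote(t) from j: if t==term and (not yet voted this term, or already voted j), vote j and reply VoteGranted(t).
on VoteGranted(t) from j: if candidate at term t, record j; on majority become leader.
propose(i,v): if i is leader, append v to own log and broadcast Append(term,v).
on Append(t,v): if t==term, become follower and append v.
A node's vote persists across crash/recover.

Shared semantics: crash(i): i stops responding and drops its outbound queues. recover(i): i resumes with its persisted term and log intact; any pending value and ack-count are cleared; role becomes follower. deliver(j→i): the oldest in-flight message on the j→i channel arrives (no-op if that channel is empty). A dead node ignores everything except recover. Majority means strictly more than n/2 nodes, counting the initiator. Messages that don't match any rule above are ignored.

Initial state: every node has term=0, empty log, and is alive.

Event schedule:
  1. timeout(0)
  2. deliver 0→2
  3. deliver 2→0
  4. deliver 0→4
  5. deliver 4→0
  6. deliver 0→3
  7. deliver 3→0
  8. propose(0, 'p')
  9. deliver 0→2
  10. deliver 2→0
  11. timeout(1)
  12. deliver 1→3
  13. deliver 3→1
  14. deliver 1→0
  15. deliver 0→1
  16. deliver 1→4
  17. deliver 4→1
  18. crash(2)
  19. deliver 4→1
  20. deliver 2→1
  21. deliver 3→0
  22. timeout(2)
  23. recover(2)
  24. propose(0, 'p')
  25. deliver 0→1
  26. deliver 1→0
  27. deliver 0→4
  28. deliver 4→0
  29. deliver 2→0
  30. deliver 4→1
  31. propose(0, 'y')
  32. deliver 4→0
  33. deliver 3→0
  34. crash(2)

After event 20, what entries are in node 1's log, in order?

after 1 — timeout(0): n0:cand/t1/[-]
after 2 — deliver 0→2: n2:foll/t1/[-]
after 3 — deliver 2→0: ·
after 4 — deliver 0→4: n4:foll/t1/[-]
after 5 — deliver 4→0: n0:lead/t1/[-]
after 6 — deliver 0→3: n3:foll/t1/[-]
after 7 — deliver 3→0: ·
after 8 — propose(0,'p'): n0:lead/t1/[p]
after 9 — deliver 0→2: n2:foll/t1/[p]
after 10 — deliver 2→0: ·
after 11 — timeout(1): n1:cand/t1/[-]
after 12 — deliver 1→3: ·
after 13 — deliver 3→1: ·
after 14 — deliver 1→0: ·
after 15 — deliver 0→1: ·
after 16 — deliver 1→4: ·
after 17 — deliver 4→1: ·
after 18 — crash(2): n2:✗foll/t1/[p]
after 19 — deliver 4→1: ·
after 20 — deliver 2→1: ·

empty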